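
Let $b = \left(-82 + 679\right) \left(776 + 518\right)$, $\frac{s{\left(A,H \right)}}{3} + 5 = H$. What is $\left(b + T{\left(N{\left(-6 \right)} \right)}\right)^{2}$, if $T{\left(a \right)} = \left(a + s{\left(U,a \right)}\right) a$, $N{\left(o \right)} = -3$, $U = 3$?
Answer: $596909214801$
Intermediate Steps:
$s{\left(A,H \right)} = -15 + 3 H$
$T{\left(a \right)} = a \left(-15 + 4 a\right)$ ($T{\left(a \right)} = \left(a + \left(-15 + 3 a\right)\right) a = \left(-15 + 4 a\right) a = a \left(-15 + 4 a\right)$)
$b = 772518$ ($b = 597 \cdot 1294 = 772518$)
$\left(b + T{\left(N{\left(-6 \right)} \right)}\right)^{2} = \left(772518 - 3 \left(-15 + 4 \left(-3\right)\right)\right)^{2} = \left(772518 - 3 \left(-15 - 12\right)\right)^{2} = \left(772518 - -81\right)^{2} = \left(772518 + 81\right)^{2} = 772599^{2} = 596909214801$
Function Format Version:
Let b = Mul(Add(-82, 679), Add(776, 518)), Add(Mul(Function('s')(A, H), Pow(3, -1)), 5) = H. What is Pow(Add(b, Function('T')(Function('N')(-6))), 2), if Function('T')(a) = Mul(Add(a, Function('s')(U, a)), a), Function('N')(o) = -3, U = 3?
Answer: 596909214801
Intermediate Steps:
Function('s')(A, H) = Add(-15, Mul(3, H))
Function('T')(a) = Mul(a, Add(-15, Mul(4, a))) (Function('T')(a) = Mul(Add(a, Add(-15, Mul(3, a))), a) = Mul(Add(-15, Mul(4, a)), a) = Mul(a, Add(-15, Mul(4, a))))
b = 772518 (b = Mul(597, 1294) = 772518)
Pow(Add(b, Function('T')(Function('N')(-6))), 2) = Pow(Add(772518, Mul(-3, Add(-15, Mul(4, -3)))), 2) = Pow(Add(772518, Mul(-3, Add(-15, -12))), 2) = Pow(Add(772518, Mul(-3, -27)), 2) = Pow(Add(772518, 81), 2) = Pow(772599, 2) = 596909214801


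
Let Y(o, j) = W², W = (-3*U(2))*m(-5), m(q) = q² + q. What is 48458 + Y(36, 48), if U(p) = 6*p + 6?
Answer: 1214858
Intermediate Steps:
U(p) = 6 + 6*p
m(q) = q + q²
W = -1080 (W = (-3*(6 + 6*2))*(-5*(1 - 5)) = (-3*(6 + 12))*(-5*(-4)) = -3*18*20 = -54*20 = -1080)
Y(o, j) = 1166400 (Y(o, j) = (-1080)² = 1166400)
48458 + Y(36, 48) = 48458 + 1166400 = 1214858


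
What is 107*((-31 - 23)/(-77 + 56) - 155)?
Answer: -114169/7 ≈ -16310.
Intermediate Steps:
107*((-31 - 23)/(-77 + 56) - 155) = 107*(-54/(-21) - 155) = 107*(-54*(-1/21) - 155) = 107*(18/7 - 155) = 107*(-1067/7) = -114169/7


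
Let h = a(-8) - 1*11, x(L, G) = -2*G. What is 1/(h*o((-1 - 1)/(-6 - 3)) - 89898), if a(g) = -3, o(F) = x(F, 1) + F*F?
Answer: -81/7279526 ≈ -1.1127e-5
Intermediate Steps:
o(F) = -2 + F**2 (o(F) = -2*1 + F*F = -2 + F**2)
h = -14 (h = -3 - 1*11 = -3 - 11 = -14)
1/(h*o((-1 - 1)/(-6 - 3)) - 89898) = 1/(-14*(-2 + ((-1 - 1)/(-6 - 3))**2) - 89898) = 1/(-14*(-2 + (-2/(-9))**2) - 89898) = 1/(-14*(-2 + (-2*(-1/9))**2) - 89898) = 1/(-14*(-2 + (2/9)**2) - 89898) = 1/(-14*(-2 + 4/81) - 89898) = 1/(-14*(-158/81) - 89898) = 1/(2212/81 - 89898) = 1/(-7279526/81) = -81/7279526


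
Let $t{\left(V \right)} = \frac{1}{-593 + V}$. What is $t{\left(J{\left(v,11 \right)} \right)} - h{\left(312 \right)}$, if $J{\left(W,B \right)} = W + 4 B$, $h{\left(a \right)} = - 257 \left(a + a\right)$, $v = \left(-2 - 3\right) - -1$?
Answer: $\frac{88683503}{553} \approx 1.6037 \cdot 10^{5}$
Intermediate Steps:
$v = -4$ ($v = \left(-2 - 3\right) + 1 = -5 + 1 = -4$)
$h{\left(a \right)} = - 514 a$ ($h{\left(a \right)} = - 257 \cdot 2 a = - 514 a$)
$t{\left(J{\left(v,11 \right)} \right)} - h{\left(312 \right)} = \frac{1}{-593 + \left(-4 + 4 \cdot 11\right)} - \left(-514\right) 312 = \frac{1}{-593 + \left(-4 + 44\right)} - -160368 = \frac{1}{-593 + 40} + 160368 = \frac{1}{-553} + 160368 = - \frac{1}{553} + 160368 = \frac{88683503}{553}$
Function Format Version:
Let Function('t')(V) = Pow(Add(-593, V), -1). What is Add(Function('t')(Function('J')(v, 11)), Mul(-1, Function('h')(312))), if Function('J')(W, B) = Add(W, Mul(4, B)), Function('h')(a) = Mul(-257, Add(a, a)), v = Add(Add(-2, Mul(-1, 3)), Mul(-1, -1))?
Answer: Rational(88683503, 553) ≈ 1.6037e+5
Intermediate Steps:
v = -4 (v = Add(Add(-2, -3), 1) = Add(-5, 1) = -4)
Function('h')(a) = Mul(-514, a) (Function('h')(a) = Mul(-257, Mul(2, a)) = Mul(-514, a))
Add(Function('t')(Function('J')(v, 11)), Mul(-1, Function('h')(312))) = Add(Pow(Add(-593, Add(-4, Mul(4, 11))), -1), Mul(-1, Mul(-514, 312))) = Add(Pow(Add(-593, Add(-4, 44)), -1), Mul(-1, -160368)) = Add(Pow(Add(-593, 40), -1), 160368) = Add(Pow(-553, -1), 160368) = Add(Rational(-1, 553), 160368) = Rational(88683503, 553)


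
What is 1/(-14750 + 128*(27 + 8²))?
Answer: -1/3102 ≈ -0.00032237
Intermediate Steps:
1/(-14750 + 128*(27 + 8²)) = 1/(-14750 + 128*(27 + 64)) = 1/(-14750 + 128*91) = 1/(-14750 + 11648) = 1/(-3102) = -1/3102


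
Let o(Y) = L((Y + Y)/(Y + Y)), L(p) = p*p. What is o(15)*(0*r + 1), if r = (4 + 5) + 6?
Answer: 1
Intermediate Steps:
L(p) = p²
o(Y) = 1 (o(Y) = ((Y + Y)/(Y + Y))² = ((2*Y)/((2*Y)))² = ((2*Y)*(1/(2*Y)))² = 1² = 1)
r = 15 (r = 9 + 6 = 15)
o(15)*(0*r + 1) = 1*(0*15 + 1) = 1*(0 + 1) = 1*1 = 1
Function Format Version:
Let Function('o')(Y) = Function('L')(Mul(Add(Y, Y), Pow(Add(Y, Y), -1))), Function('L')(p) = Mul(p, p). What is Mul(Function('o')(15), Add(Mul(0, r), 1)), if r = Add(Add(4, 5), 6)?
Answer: 1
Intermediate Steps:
Function('L')(p) = Pow(p, 2)
Function('o')(Y) = 1 (Function('o')(Y) = Pow(Mul(Add(Y, Y), Pow(Add(Y, Y), -1)), 2) = Pow(Mul(Mul(2, Y), Pow(Mul(2, Y), -1)), 2) = Pow(Mul(Mul(2, Y), Mul(Rational(1, 2), Pow(Y, -1))), 2) = Pow(1, 2) = 1)
r = 15 (r = Add(9, 6) = 15)
Mul(Function('o')(15), Add(Mul(0, r), 1)) = Mul(1, Add(Mul(0, 15), 1)) = Mul(1, Add(0, 1)) = Mul(1, 1) = 1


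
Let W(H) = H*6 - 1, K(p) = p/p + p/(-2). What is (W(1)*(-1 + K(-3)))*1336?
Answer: 10020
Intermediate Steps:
K(p) = 1 - p/2 (K(p) = 1 + p*(-1/2) = 1 - p/2)
W(H) = -1 + 6*H (W(H) = 6*H - 1 = -1 + 6*H)
(W(1)*(-1 + K(-3)))*1336 = ((-1 + 6*1)*(-1 + (1 - 1/2*(-3))))*1336 = ((-1 + 6)*(-1 + (1 + 3/2)))*1336 = (5*(-1 + 5/2))*1336 = (5*(3/2))*1336 = (15/2)*1336 = 10020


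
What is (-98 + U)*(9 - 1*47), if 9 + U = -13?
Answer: 4560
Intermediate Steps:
U = -22 (U = -9 - 13 = -22)
(-98 + U)*(9 - 1*47) = (-98 - 22)*(9 - 1*47) = -120*(9 - 47) = -120*(-38) = 4560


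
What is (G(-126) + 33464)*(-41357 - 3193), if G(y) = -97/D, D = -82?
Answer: -61125829875/41 ≈ -1.4909e+9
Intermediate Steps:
G(y) = 97/82 (G(y) = -97/(-82) = -97*(-1/82) = 97/82)
(G(-126) + 33464)*(-41357 - 3193) = (97/82 + 33464)*(-41357 - 3193) = (2744145/82)*(-44550) = -61125829875/41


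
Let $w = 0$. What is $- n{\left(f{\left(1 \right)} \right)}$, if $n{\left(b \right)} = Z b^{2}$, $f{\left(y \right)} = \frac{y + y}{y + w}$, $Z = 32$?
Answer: $-128$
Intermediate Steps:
$f{\left(y \right)} = 2$ ($f{\left(y \right)} = \frac{y + y}{y + 0} = \frac{2 y}{y} = 2$)
$n{\left(b \right)} = 32 b^{2}$
$- n{\left(f{\left(1 \right)} \right)} = - 32 \cdot 2^{2} = - 32 \cdot 4 = \left(-1\right) 128 = -128$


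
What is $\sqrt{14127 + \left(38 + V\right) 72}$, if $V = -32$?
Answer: $\sqrt{14559} \approx 120.66$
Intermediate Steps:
$\sqrt{14127 + \left(38 + V\right) 72} = \sqrt{14127 + \left(38 - 32\right) 72} = \sqrt{14127 + 6 \cdot 72} = \sqrt{14127 + 432} = \sqrt{14559}$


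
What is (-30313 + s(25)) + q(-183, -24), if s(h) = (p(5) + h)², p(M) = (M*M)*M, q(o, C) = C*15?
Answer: -8173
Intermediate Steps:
q(o, C) = 15*C
p(M) = M³ (p(M) = M²*M = M³)
s(h) = (125 + h)² (s(h) = (5³ + h)² = (125 + h)²)
(-30313 + s(25)) + q(-183, -24) = (-30313 + (125 + 25)²) + 15*(-24) = (-30313 + 150²) - 360 = (-30313 + 22500) - 360 = -7813 - 360 = -8173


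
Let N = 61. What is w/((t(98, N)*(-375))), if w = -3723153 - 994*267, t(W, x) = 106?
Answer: 1329517/13250 ≈ 100.34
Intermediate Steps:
w = -3988551 (w = -3723153 - 1*265398 = -3723153 - 265398 = -3988551)
w/((t(98, N)*(-375))) = -3988551/(106*(-375)) = -3988551/(-39750) = -3988551*(-1/39750) = 1329517/13250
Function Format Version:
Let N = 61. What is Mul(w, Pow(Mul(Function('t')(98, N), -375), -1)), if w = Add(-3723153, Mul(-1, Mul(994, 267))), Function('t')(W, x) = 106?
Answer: Rational(1329517, 13250) ≈ 100.34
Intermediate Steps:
w = -3988551 (w = Add(-3723153, Mul(-1, 265398)) = Add(-3723153, -265398) = -3988551)
Mul(w, Pow(Mul(Function('t')(98, N), -375), -1)) = Mul(-3988551, Pow(Mul(106, -375), -1)) = Mul(-3988551, Pow(-39750, -1)) = Mul(-3988551, Rational(-1, 39750)) = Rational(1329517, 13250)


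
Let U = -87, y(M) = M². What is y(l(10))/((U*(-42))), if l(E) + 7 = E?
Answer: 1/406 ≈ 0.0024631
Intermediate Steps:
l(E) = -7 + E
y(l(10))/((U*(-42))) = (-7 + 10)²/((-87*(-42))) = 3²/3654 = 9*(1/3654) = 1/406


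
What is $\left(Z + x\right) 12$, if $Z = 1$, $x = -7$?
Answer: $-72$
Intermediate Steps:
$\left(Z + x\right) 12 = \left(1 - 7\right) 12 = \left(-6\right) 12 = -72$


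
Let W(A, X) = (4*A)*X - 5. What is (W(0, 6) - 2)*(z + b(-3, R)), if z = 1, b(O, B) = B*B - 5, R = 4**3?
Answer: -28644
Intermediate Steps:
W(A, X) = -5 + 4*A*X (W(A, X) = 4*A*X - 5 = -5 + 4*A*X)
R = 64
b(O, B) = -5 + B**2 (b(O, B) = B**2 - 5 = -5 + B**2)
(W(0, 6) - 2)*(z + b(-3, R)) = ((-5 + 4*0*6) - 2)*(1 + (-5 + 64**2)) = ((-5 + 0) - 2)*(1 + (-5 + 4096)) = (-5 - 2)*(1 + 4091) = -7*4092 = -28644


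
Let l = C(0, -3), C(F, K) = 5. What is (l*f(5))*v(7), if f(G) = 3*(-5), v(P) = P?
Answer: -525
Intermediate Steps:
f(G) = -15
l = 5
(l*f(5))*v(7) = (5*(-15))*7 = -75*7 = -525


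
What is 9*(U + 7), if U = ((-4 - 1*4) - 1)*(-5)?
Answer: 468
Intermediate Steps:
U = 45 (U = ((-4 - 4) - 1)*(-5) = (-8 - 1)*(-5) = -9*(-5) = 45)
9*(U + 7) = 9*(45 + 7) = 9*52 = 468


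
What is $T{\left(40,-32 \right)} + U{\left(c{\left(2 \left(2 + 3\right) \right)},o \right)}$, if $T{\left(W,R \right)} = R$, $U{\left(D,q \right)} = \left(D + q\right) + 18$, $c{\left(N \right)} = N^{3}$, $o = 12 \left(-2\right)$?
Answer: $962$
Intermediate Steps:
$o = -24$
$U{\left(D,q \right)} = 18 + D + q$
$T{\left(40,-32 \right)} + U{\left(c{\left(2 \left(2 + 3\right) \right)},o \right)} = -32 + \left(18 + \left(2 \left(2 + 3\right)\right)^{3} - 24\right) = -32 + \left(18 + \left(2 \cdot 5\right)^{3} - 24\right) = -32 + \left(18 + 10^{3} - 24\right) = -32 + \left(18 + 1000 - 24\right) = -32 + 994 = 962$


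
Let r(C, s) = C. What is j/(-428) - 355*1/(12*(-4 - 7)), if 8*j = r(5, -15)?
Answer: 303715/112992 ≈ 2.6879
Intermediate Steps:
j = 5/8 (j = (1/8)*5 = 5/8 ≈ 0.62500)
j/(-428) - 355*1/(12*(-4 - 7)) = (5/8)/(-428) - 355*1/(12*(-4 - 7)) = (5/8)*(-1/428) - 355/((-11*12)) = -5/3424 - 355/(-132) = -5/3424 - 355*(-1/132) = -5/3424 + 355/132 = 303715/112992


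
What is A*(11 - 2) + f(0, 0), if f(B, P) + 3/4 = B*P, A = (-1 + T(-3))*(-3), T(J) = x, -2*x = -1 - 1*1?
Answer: -3/4 ≈ -0.75000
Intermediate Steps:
x = 1 (x = -(-1 - 1*1)/2 = -(-1 - 1)/2 = -1/2*(-2) = 1)
T(J) = 1
A = 0 (A = (-1 + 1)*(-3) = 0*(-3) = 0)
f(B, P) = -3/4 + B*P
A*(11 - 2) + f(0, 0) = 0*(11 - 2) + (-3/4 + 0*0) = 0*9 + (-3/4 + 0) = 0 - 3/4 = -3/4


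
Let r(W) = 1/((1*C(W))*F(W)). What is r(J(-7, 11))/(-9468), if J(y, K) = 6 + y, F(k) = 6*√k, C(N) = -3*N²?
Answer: -I/170424 ≈ -5.8677e-6*I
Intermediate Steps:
r(W) = -1/(18*W^(5/2)) (r(W) = 1/((1*(-3*W²))*(6*√W)) = 1/((-3*W²)*(6*√W)) = 1/(-18*W^(5/2)) = -1/(18*W^(5/2)))
r(J(-7, 11))/(-9468) = -1/(18*(6 - 7)^(5/2))/(-9468) = -(-1)*I/18*(-1/9468) = (I/18)*(-1/9468) = -I/170424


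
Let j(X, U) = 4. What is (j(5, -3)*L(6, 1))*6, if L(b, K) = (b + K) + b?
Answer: 312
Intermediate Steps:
L(b, K) = K + 2*b (L(b, K) = (K + b) + b = K + 2*b)
(j(5, -3)*L(6, 1))*6 = (4*(1 + 2*6))*6 = (4*(1 + 12))*6 = (4*13)*6 = 52*6 = 312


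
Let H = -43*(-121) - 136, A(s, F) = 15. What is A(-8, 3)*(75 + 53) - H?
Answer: -3147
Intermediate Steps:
H = 5067 (H = 5203 - 136 = 5067)
A(-8, 3)*(75 + 53) - H = 15*(75 + 53) - 1*5067 = 15*128 - 5067 = 1920 - 5067 = -3147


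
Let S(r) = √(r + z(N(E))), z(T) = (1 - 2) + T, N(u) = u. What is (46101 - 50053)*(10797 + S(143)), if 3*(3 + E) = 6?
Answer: -42669744 - 3952*√141 ≈ -4.2717e+7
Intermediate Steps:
E = -1 (E = -3 + (⅓)*6 = -3 + 2 = -1)
z(T) = -1 + T
S(r) = √(-2 + r) (S(r) = √(r + (-1 - 1)) = √(r - 2) = √(-2 + r))
(46101 - 50053)*(10797 + S(143)) = (46101 - 50053)*(10797 + √(-2 + 143)) = -3952*(10797 + √141) = -42669744 - 3952*√141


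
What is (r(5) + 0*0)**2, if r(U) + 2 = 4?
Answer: 4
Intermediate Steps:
r(U) = 2 (r(U) = -2 + 4 = 2)
(r(5) + 0*0)**2 = (2 + 0*0)**2 = (2 + 0)**2 = 2**2 = 4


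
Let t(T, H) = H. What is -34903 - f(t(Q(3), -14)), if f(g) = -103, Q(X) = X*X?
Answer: -34800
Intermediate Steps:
Q(X) = X²
-34903 - f(t(Q(3), -14)) = -34903 - 1*(-103) = -34903 + 103 = -34800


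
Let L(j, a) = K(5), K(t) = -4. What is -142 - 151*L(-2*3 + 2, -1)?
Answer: 462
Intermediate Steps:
L(j, a) = -4
-142 - 151*L(-2*3 + 2, -1) = -142 - 151*(-4) = -142 + 604 = 462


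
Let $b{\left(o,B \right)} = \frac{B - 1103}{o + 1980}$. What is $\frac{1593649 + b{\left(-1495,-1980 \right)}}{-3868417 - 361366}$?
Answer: $- \frac{772916682}{2051444755} \approx -0.37677$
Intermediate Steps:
$b{\left(o,B \right)} = \frac{-1103 + B}{1980 + o}$
$\frac{1593649 + b{\left(-1495,-1980 \right)}}{-3868417 - 361366} = \frac{1593649 + \frac{-1103 - 1980}{1980 - 1495}}{-3868417 - 361366} = \frac{1593649 + \frac{1}{485} \left(-3083\right)}{-4229783} = \left(1593649 + \frac{1}{485} \left(-3083\right)\right) \left(- \frac{1}{4229783}\right) = \left(1593649 - \frac{3083}{485}\right) \left(- \frac{1}{4229783}\right) = \frac{772916682}{485} \left(- \frac{1}{4229783}\right) = - \frac{772916682}{2051444755}$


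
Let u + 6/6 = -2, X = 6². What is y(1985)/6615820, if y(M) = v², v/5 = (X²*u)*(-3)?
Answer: 170061120/330791 ≈ 514.10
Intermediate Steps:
X = 36
u = -3 (u = -1 - 2 = -3)
v = 58320 (v = 5*((36²*(-3))*(-3)) = 5*((1296*(-3))*(-3)) = 5*(-3888*(-3)) = 5*11664 = 58320)
y(M) = 3401222400 (y(M) = 58320² = 3401222400)
y(1985)/6615820 = 3401222400/6615820 = 3401222400*(1/6615820) = 170061120/330791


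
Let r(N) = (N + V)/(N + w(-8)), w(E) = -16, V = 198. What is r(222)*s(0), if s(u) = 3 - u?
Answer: 630/103 ≈ 6.1165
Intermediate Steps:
r(N) = (198 + N)/(-16 + N) (r(N) = (N + 198)/(N - 16) = (198 + N)/(-16 + N))
r(222)*s(0) = ((198 + 222)/(-16 + 222))*(3 - 1*0) = (420/206)*(3 + 0) = ((1/206)*420)*3 = (210/103)*3 = 630/103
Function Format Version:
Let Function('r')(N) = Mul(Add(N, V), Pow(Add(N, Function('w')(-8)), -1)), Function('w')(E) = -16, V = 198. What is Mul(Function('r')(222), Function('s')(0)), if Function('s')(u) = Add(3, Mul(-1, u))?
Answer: Rational(630, 103) ≈ 6.1165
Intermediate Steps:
Function('r')(N) = Mul(Pow(Add(-16, N), -1), Add(198, N)) (Function('r')(N) = Mul(Add(N, 198), Pow(Add(N, -16), -1)) = Mul(Add(198, N), Pow(Add(-16, N), -1)) = Mul(Pow(Add(-16, N), -1), Add(198, N)))
Mul(Function('r')(222), Function('s')(0)) = Mul(Mul(Pow(Add(-16, 222), -1), Add(198, 222)), Add(3, Mul(-1, 0))) = Mul(Mul(Pow(206, -1), 420), Add(3, 0)) = Mul(Mul(Rational(1, 206), 420), 3) = Mul(Rational(210, 103), 3) = Rational(630, 103)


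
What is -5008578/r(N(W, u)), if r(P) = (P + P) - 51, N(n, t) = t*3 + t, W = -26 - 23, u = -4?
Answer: 5008578/83 ≈ 60344.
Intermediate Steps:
W = -49
N(n, t) = 4*t (N(n, t) = 3*t + t = 4*t)
r(P) = -51 + 2*P (r(P) = 2*P - 51 = -51 + 2*P)
-5008578/r(N(W, u)) = -5008578/(-51 + 2*(4*(-4))) = -5008578/(-51 + 2*(-16)) = -5008578/(-51 - 32) = -5008578/(-83) = -5008578*(-1/83) = 5008578/83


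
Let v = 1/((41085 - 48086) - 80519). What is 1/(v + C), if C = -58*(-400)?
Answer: 87520/2030463999 ≈ 4.3103e-5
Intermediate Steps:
C = 23200
v = -1/87520 (v = 1/(-7001 - 80519) = 1/(-87520) = -1/87520 ≈ -1.1426e-5)
1/(v + C) = 1/(-1/87520 + 23200) = 1/(2030463999/87520) = 87520/2030463999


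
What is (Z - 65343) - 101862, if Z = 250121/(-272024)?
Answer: -45484023041/272024 ≈ -1.6721e+5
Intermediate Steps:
Z = -250121/272024 (Z = 250121*(-1/272024) = -250121/272024 ≈ -0.91948)
(Z - 65343) - 101862 = (-250121/272024 - 65343) - 101862 = -17775114353/272024 - 101862 = -45484023041/272024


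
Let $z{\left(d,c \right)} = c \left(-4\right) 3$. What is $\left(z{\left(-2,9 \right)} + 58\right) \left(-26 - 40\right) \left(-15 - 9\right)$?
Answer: $-79200$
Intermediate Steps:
$z{\left(d,c \right)} = - 12 c$ ($z{\left(d,c \right)} = - 4 c 3 = - 12 c$)
$\left(z{\left(-2,9 \right)} + 58\right) \left(-26 - 40\right) \left(-15 - 9\right) = \left(\left(-12\right) 9 + 58\right) \left(-26 - 40\right) \left(-15 - 9\right) = \left(-108 + 58\right) \left(-66\right) \left(-24\right) = \left(-50\right) \left(-66\right) \left(-24\right) = 3300 \left(-24\right) = -79200$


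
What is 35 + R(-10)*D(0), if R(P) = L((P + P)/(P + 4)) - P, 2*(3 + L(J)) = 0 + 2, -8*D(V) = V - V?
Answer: 35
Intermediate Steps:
D(V) = 0 (D(V) = -(V - V)/8 = -⅛*0 = 0)
L(J) = -2 (L(J) = -3 + (0 + 2)/2 = -3 + (½)*2 = -3 + 1 = -2)
R(P) = -2 - P
35 + R(-10)*D(0) = 35 + (-2 - 1*(-10))*0 = 35 + (-2 + 10)*0 = 35 + 8*0 = 35 + 0 = 35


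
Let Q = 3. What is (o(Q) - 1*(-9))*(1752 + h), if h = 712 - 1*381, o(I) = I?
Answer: 24996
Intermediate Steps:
h = 331 (h = 712 - 381 = 331)
(o(Q) - 1*(-9))*(1752 + h) = (3 - 1*(-9))*(1752 + 331) = (3 + 9)*2083 = 12*2083 = 24996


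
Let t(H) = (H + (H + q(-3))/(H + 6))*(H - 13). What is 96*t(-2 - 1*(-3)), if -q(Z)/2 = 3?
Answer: -2304/7 ≈ -329.14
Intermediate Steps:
q(Z) = -6 (q(Z) = -2*3 = -6)
t(H) = (-13 + H)*(H + (-6 + H)/(6 + H)) (t(H) = (H + (H - 6)/(H + 6))*(H - 13) = (H + (-6 + H)/(6 + H))*(-13 + H) = (-13 + H)*(H + (-6 + H)/(6 + H)))
96*t(-2 - 1*(-3)) = 96*((78 + (-2 - 1*(-3))³ - 97*(-2 - 1*(-3)) - 6*(-2 - 1*(-3))²)/(6 + (-2 - 1*(-3)))) = 96*((78 + (-2 + 3)³ - 97*(-2 + 3) - 6*(-2 + 3)²)/(6 + (-2 + 3))) = 96*((78 + 1³ - 97*1 - 6*1²)/(6 + 1)) = 96*((78 + 1 - 97 - 6*1)/7) = 96*((78 + 1 - 97 - 6)/7) = 96*((⅐)*(-24)) = 96*(-24/7) = -2304/7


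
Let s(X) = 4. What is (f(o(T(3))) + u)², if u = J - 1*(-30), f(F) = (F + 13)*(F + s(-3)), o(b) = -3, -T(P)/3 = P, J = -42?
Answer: 4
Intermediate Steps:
T(P) = -3*P
f(F) = (4 + F)*(13 + F) (f(F) = (F + 13)*(F + 4) = (13 + F)*(4 + F) = (4 + F)*(13 + F))
u = -12 (u = -42 - 1*(-30) = -42 + 30 = -12)
(f(o(T(3))) + u)² = ((52 + (-3)² + 17*(-3)) - 12)² = ((52 + 9 - 51) - 12)² = (10 - 12)² = (-2)² = 4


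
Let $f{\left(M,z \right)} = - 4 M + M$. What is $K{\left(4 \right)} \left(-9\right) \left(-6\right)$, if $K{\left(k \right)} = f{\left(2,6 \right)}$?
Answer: $-324$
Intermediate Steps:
$f{\left(M,z \right)} = - 3 M$
$K{\left(k \right)} = -6$ ($K{\left(k \right)} = \left(-3\right) 2 = -6$)
$K{\left(4 \right)} \left(-9\right) \left(-6\right) = \left(-6\right) \left(-9\right) \left(-6\right) = 54 \left(-6\right) = -324$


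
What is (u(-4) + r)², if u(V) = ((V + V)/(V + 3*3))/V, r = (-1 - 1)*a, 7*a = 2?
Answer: 36/1225 ≈ 0.029388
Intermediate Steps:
a = 2/7 (a = (⅐)*2 = 2/7 ≈ 0.28571)
r = -4/7 (r = (-1 - 1)*(2/7) = -2*2/7 = -4/7 ≈ -0.57143)
u(V) = 2/(9 + V) (u(V) = ((2*V)/(V + 9))/V = ((2*V)/(9 + V))/V = (2*V/(9 + V))/V = 2/(9 + V))
(u(-4) + r)² = (2/(9 - 4) - 4/7)² = (2/5 - 4/7)² = (2*(⅕) - 4/7)² = (⅖ - 4/7)² = (-6/35)² = 36/1225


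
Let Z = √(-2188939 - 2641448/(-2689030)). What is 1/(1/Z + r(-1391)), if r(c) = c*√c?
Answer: 2943059998861*I/(√3956988314368597415 + 4093796458415651*√1391) ≈ 1.9276e-5*I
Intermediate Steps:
Z = I*√3956988314368597415/1344515 (Z = √(-2188939 - 2641448*(-1/2689030)) = √(-2188939 + 1320724/1344515) = √(-2943059998861/1344515) = I*√3956988314368597415/1344515 ≈ 1479.5*I)
r(c) = c^(3/2)
1/(1/Z + r(-1391)) = 1/(1/(I*√3956988314368597415/1344515) + (-1391)^(3/2)) = 1/(-I*√3956988314368597415/2943059998861 - 1391*I*√1391) = 1/(-1391*I*√1391 - I*√3956988314368597415/2943059998861)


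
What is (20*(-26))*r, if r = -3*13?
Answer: 20280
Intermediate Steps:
r = -39
(20*(-26))*r = (20*(-26))*(-39) = -520*(-39) = 20280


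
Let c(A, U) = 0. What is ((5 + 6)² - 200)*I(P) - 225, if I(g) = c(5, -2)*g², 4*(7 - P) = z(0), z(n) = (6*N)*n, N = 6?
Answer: -225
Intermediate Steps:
z(n) = 36*n (z(n) = (6*6)*n = 36*n)
P = 7 (P = 7 - 9*0 = 7 - ¼*0 = 7 + 0 = 7)
I(g) = 0 (I(g) = 0*g² = 0)
((5 + 6)² - 200)*I(P) - 225 = ((5 + 6)² - 200)*0 - 225 = (11² - 200)*0 - 225 = (121 - 200)*0 - 225 = -79*0 - 225 = 0 - 225 = -225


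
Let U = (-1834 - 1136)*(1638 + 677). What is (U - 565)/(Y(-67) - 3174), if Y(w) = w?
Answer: 6876115/3241 ≈ 2121.6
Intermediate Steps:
U = -6875550 (U = -2970*2315 = -6875550)
(U - 565)/(Y(-67) - 3174) = (-6875550 - 565)/(-67 - 3174) = -6876115/(-3241) = -6876115*(-1/3241) = 6876115/3241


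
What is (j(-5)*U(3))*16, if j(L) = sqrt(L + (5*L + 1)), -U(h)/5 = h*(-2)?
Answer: 480*I*sqrt(29) ≈ 2584.9*I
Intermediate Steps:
U(h) = 10*h (U(h) = -5*h*(-2) = -(-10)*h = 10*h)
j(L) = sqrt(1 + 6*L) (j(L) = sqrt(L + (1 + 5*L)) = sqrt(1 + 6*L))
(j(-5)*U(3))*16 = (sqrt(1 + 6*(-5))*(10*3))*16 = (sqrt(1 - 30)*30)*16 = (sqrt(-29)*30)*16 = ((I*sqrt(29))*30)*16 = (30*I*sqrt(29))*16 = 480*I*sqrt(29)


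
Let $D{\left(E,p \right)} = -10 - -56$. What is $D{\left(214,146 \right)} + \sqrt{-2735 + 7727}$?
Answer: $46 + 8 \sqrt{78} \approx 116.65$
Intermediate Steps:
$D{\left(E,p \right)} = 46$ ($D{\left(E,p \right)} = -10 + 56 = 46$)
$D{\left(214,146 \right)} + \sqrt{-2735 + 7727} = 46 + \sqrt{-2735 + 7727} = 46 + \sqrt{4992} = 46 + 8 \sqrt{78}$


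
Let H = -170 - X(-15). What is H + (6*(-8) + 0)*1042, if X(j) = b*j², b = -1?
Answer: -49961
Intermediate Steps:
X(j) = -j²
H = 55 (H = -170 - (-1)*(-15)² = -170 - (-1)*225 = -170 - 1*(-225) = -170 + 225 = 55)
H + (6*(-8) + 0)*1042 = 55 + (6*(-8) + 0)*1042 = 55 + (-48 + 0)*1042 = 55 - 48*1042 = 55 - 50016 = -49961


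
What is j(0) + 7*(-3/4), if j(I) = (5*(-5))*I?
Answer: -21/4 ≈ -5.2500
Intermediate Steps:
j(I) = -25*I
j(0) + 7*(-3/4) = -25*0 + 7*(-3/4) = 0 + 7*(-3*¼) = 0 + 7*(-¾) = 0 - 21/4 = -21/4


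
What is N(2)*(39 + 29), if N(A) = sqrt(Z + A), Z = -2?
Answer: 0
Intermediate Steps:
N(A) = sqrt(-2 + A)
N(2)*(39 + 29) = sqrt(-2 + 2)*(39 + 29) = sqrt(0)*68 = 0*68 = 0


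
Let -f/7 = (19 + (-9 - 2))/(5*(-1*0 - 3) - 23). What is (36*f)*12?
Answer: 12096/19 ≈ 636.63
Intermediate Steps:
f = 28/19 (f = -7*(19 + (-9 - 2))/(5*(-1*0 - 3) - 23) = -7*(19 - 11)/(5*(0 - 3) - 23) = -56/(5*(-3) - 23) = -56/(-15 - 23) = -56/(-38) = -56*(-1)/38 = -7*(-4/19) = 28/19 ≈ 1.4737)
(36*f)*12 = (36*(28/19))*12 = (1008/19)*12 = 12096/19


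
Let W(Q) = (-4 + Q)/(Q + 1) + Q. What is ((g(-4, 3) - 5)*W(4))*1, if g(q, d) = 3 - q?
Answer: 8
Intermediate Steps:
W(Q) = Q + (-4 + Q)/(1 + Q) (W(Q) = (-4 + Q)/(1 + Q) + Q = Q + (-4 + Q)/(1 + Q))
((g(-4, 3) - 5)*W(4))*1 = (((3 - 1*(-4)) - 5)*((-4 + 4² + 2*4)/(1 + 4)))*1 = (((3 + 4) - 5)*((-4 + 16 + 8)/5))*1 = ((7 - 5)*((⅕)*20))*1 = (2*4)*1 = 8*1 = 8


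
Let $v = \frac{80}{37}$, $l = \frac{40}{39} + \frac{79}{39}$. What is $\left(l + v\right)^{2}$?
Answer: $\frac{56595529}{2082249} \approx 27.18$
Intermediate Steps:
$l = \frac{119}{39}$ ($l = 40 \cdot \frac{1}{39} + 79 \cdot \frac{1}{39} = \frac{40}{39} + \frac{79}{39} = \frac{119}{39} \approx 3.0513$)
$v = \frac{80}{37}$ ($v = 80 \cdot \frac{1}{37} = \frac{80}{37} \approx 2.1622$)
$\left(l + v\right)^{2} = \left(\frac{119}{39} + \frac{80}{37}\right)^{2} = \left(\frac{7523}{1443}\right)^{2} = \frac{56595529}{2082249}$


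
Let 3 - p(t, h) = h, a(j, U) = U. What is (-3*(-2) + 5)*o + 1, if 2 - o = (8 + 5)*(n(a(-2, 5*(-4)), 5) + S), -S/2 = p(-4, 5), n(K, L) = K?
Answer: 2311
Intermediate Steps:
p(t, h) = 3 - h
S = 4 (S = -2*(3 - 1*5) = -2*(3 - 5) = -2*(-2) = 4)
o = 210 (o = 2 - (8 + 5)*(5*(-4) + 4) = 2 - 13*(-20 + 4) = 2 - 13*(-16) = 2 - 1*(-208) = 2 + 208 = 210)
(-3*(-2) + 5)*o + 1 = (-3*(-2) + 5)*210 + 1 = (6 + 5)*210 + 1 = 11*210 + 1 = 2310 + 1 = 2311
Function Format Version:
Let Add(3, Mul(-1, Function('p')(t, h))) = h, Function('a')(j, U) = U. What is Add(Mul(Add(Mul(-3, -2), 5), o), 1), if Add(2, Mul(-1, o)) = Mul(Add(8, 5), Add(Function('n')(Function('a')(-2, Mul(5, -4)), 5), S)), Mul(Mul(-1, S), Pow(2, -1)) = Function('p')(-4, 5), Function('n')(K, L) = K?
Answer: 2311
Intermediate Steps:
Function('p')(t, h) = Add(3, Mul(-1, h))
S = 4 (S = Mul(-2, Add(3, Mul(-1, 5))) = Mul(-2, Add(3, -5)) = Mul(-2, -2) = 4)
o = 210 (o = Add(2, Mul(-1, Mul(Add(8, 5), Add(Mul(5, -4), 4)))) = Add(2, Mul(-1, Mul(13, Add(-20, 4)))) = Add(2, Mul(-1, Mul(13, -16))) = Add(2, Mul(-1, -208)) = Add(2, 208) = 210)
Add(Mul(Add(Mul(-3, -2), 5), o), 1) = Add(Mul(Add(Mul(-3, -2), 5), 210), 1) = Add(Mul(Add(6, 5), 210), 1) = Add(Mul(11, 210), 1) = Add(2310, 1) = 2311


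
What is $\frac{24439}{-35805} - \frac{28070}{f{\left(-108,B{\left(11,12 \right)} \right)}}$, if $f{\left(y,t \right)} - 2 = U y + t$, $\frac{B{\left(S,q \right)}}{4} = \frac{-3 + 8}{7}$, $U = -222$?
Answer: $- \frac{5568900812}{3005221065} \approx -1.8531$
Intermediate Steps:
$B{\left(S,q \right)} = \frac{20}{7}$ ($B{\left(S,q \right)} = 4 \frac{-3 + 8}{7} = 4 \cdot 5 \cdot \frac{1}{7} = 4 \cdot \frac{5}{7} = \frac{20}{7}$)
$f{\left(y,t \right)} = 2 + t - 222 y$ ($f{\left(y,t \right)} = 2 + \left(- 222 y + t\right) = 2 + \left(t - 222 y\right) = 2 + t - 222 y$)
$\frac{24439}{-35805} - \frac{28070}{f{\left(-108,B{\left(11,12 \right)} \right)}} = \frac{24439}{-35805} - \frac{28070}{2 + \frac{20}{7} - -23976} = 24439 \left(- \frac{1}{35805}\right) - \frac{28070}{2 + \frac{20}{7} + 23976} = - \frac{24439}{35805} - \frac{28070}{\frac{167866}{7}} = - \frac{24439}{35805} - \frac{98245}{83933} = - \frac{5568900812}{3005221065}$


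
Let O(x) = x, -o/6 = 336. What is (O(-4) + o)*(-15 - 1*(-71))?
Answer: -113120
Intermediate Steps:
o = -2016 (o = -6*336 = -2016)
(O(-4) + o)*(-15 - 1*(-71)) = (-4 - 2016)*(-15 - 1*(-71)) = -2020*(-15 + 71) = -2020*56 = -113120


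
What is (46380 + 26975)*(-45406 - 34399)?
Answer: -5854095775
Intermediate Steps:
(46380 + 26975)*(-45406 - 34399) = 73355*(-79805) = -5854095775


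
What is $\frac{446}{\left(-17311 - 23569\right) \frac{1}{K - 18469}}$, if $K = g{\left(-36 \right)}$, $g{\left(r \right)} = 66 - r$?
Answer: $\frac{4095841}{20440} \approx 200.38$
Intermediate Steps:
$K = 102$ ($K = 66 - -36 = 66 + 36 = 102$)
$\frac{446}{\left(-17311 - 23569\right) \frac{1}{K - 18469}} = \frac{446}{\left(-17311 - 23569\right) \frac{1}{102 - 18469}} = \frac{446}{\left(-40880\right) \frac{1}{-18367}} = \frac{446}{\left(-40880\right) \left(- \frac{1}{18367}\right)} = \frac{446}{\frac{40880}{18367}} = 446 \cdot \frac{18367}{40880} = \frac{4095841}{20440}$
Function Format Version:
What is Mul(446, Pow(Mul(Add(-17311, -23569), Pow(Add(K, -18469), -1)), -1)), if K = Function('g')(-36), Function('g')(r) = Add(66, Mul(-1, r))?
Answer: Rational(4095841, 20440) ≈ 200.38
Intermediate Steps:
K = 102 (K = Add(66, Mul(-1, -36)) = Add(66, 36) = 102)
Mul(446, Pow(Mul(Add(-17311, -23569), Pow(Add(K, -18469), -1)), -1)) = Mul(446, Pow(Mul(Add(-17311, -23569), Pow(Add(102, -18469), -1)), -1)) = Mul(446, Pow(Mul(-40880, Pow(-18367, -1)), -1)) = Mul(446, Pow(Mul(-40880, Rational(-1, 18367)), -1)) = Mul(446, Pow(Rational(40880, 18367), -1)) = Mul(446, Rational(18367, 40880)) = Rational(4095841, 20440)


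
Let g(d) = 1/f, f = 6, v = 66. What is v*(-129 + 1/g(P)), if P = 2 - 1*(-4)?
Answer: -8118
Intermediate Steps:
P = 6 (P = 2 + 4 = 6)
g(d) = 1/6
v*(-129 + 1/g(P)) = 66*(-129 + 1/(1/6)) = 66*(-129 + 6) = 66*(-123) = -8118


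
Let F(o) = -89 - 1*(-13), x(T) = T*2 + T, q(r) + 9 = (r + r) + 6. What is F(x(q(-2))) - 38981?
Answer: -39057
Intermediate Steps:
q(r) = -3 + 2*r (q(r) = -9 + ((r + r) + 6) = -9 + (2*r + 6) = -9 + (6 + 2*r) = -3 + 2*r)
x(T) = 3*T (x(T) = 2*T + T = 3*T)
F(o) = -76 (F(o) = -89 + 13 = -76)
F(x(q(-2))) - 38981 = -76 - 38981 = -39057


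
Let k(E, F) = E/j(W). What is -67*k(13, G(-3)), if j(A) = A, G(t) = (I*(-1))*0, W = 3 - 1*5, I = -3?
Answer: 871/2 ≈ 435.50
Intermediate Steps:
W = -2 (W = 3 - 5 = -2)
G(t) = 0 (G(t) = -3*(-1)*0 = 3*0 = 0)
k(E, F) = -E/2 (k(E, F) = E/(-2) = E*(-½) = -E/2)
-67*k(13, G(-3)) = -67*(-½*13) = -67*(-13)/2 = -1*(-871/2) = 871/2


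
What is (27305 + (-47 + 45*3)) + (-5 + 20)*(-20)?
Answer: 27093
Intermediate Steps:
(27305 + (-47 + 45*3)) + (-5 + 20)*(-20) = (27305 + (-47 + 135)) + 15*(-20) = (27305 + 88) - 300 = 27393 - 300 = 27093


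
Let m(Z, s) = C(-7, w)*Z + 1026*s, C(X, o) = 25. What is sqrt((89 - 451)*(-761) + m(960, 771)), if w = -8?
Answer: 4*sqrt(68158) ≈ 1044.3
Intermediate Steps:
m(Z, s) = 25*Z + 1026*s
sqrt((89 - 451)*(-761) + m(960, 771)) = sqrt((89 - 451)*(-761) + (25*960 + 1026*771)) = sqrt(-362*(-761) + (24000 + 791046)) = sqrt(275482 + 815046) = sqrt(1090528) = 4*sqrt(68158)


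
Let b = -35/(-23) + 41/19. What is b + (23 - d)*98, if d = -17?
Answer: 1714648/437 ≈ 3923.7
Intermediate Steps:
b = 1608/437 (b = -35*(-1/23) + 41*(1/19) = 35/23 + 41/19 = 1608/437 ≈ 3.6796)
b + (23 - d)*98 = 1608/437 + (23 - 1*(-17))*98 = 1608/437 + (23 + 17)*98 = 1608/437 + 40*98 = 1608/437 + 3920 = 1714648/437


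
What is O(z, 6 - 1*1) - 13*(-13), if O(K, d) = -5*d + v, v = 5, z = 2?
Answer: 149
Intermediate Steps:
O(K, d) = 5 - 5*d (O(K, d) = -5*d + 5 = 5 - 5*d)
O(z, 6 - 1*1) - 13*(-13) = (5 - 5*(6 - 1*1)) - 13*(-13) = (5 - 5*(6 - 1)) + 169 = (5 - 5*5) + 169 = (5 - 25) + 169 = -20 + 169 = 149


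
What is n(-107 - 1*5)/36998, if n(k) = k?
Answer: -56/18499 ≈ -0.0030272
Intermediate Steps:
n(-107 - 1*5)/36998 = (-107 - 1*5)/36998 = (-107 - 5)*(1/36998) = -112*1/36998 = -56/18499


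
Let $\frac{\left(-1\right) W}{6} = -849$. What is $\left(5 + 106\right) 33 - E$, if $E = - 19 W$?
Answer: $100449$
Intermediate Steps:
$W = 5094$ ($W = \left(-6\right) \left(-849\right) = 5094$)
$E = -96786$ ($E = \left(-19\right) 5094 = -96786$)
$\left(5 + 106\right) 33 - E = \left(5 + 106\right) 33 - -96786 = 111 \cdot 33 + 96786 = 3663 + 96786 = 100449$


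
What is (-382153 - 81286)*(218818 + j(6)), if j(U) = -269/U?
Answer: -608328105521/6 ≈ -1.0139e+11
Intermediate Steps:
(-382153 - 81286)*(218818 + j(6)) = (-382153 - 81286)*(218818 - 269/6) = -463439*(218818 - 269*⅙) = -463439*(218818 - 269/6) = -463439*1312639/6 = -608328105521/6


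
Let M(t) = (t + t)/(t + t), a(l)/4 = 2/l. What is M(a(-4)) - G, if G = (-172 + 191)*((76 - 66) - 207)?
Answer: 3744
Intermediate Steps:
a(l) = 8/l (a(l) = 4*(2/l) = 8/l)
M(t) = 1 (M(t) = (2*t)/((2*t)) = (2*t)*(1/(2*t)) = 1)
G = -3743 (G = 19*(10 - 207) = 19*(-197) = -3743)
M(a(-4)) - G = 1 - 1*(-3743) = 1 + 3743 = 3744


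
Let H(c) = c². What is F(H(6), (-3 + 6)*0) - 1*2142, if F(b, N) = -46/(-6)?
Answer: -6403/3 ≈ -2134.3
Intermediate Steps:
F(b, N) = 23/3 (F(b, N) = -46*(-⅙) = 23/3)
F(H(6), (-3 + 6)*0) - 1*2142 = 23/3 - 1*2142 = 23/3 - 2142 = -6403/3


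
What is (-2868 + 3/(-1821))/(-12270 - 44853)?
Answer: 1740877/34673661 ≈ 0.050207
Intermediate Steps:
(-2868 + 3/(-1821))/(-12270 - 44853) = (-2868 + 3*(-1/1821))/(-57123) = (-2868 - 1/607)*(-1/57123) = -1740877/607*(-1/57123) = 1740877/34673661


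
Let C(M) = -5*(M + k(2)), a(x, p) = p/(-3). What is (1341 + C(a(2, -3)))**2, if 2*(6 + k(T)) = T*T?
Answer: 1838736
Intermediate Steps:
a(x, p) = -p/3 (a(x, p) = p*(-1/3) = -p/3)
k(T) = -6 + T**2/2 (k(T) = -6 + (T*T)/2 = -6 + T**2/2)
C(M) = 20 - 5*M (C(M) = -5*(M + (-6 + (1/2)*2**2)) = -5*(M + (-6 + (1/2)*4)) = -5*(M + (-6 + 2)) = -5*(M - 4) = -5*(-4 + M) = 20 - 5*M)
(1341 + C(a(2, -3)))**2 = (1341 + (20 - (-5)*(-3)/3))**2 = (1341 + (20 - 5*1))**2 = (1341 + (20 - 5))**2 = (1341 + 15)**2 = 1356**2 = 1838736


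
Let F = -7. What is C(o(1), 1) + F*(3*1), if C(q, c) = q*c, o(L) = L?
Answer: -20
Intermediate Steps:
C(q, c) = c*q
C(o(1), 1) + F*(3*1) = 1*1 - 21 = 1 - 7*3 = 1 - 21 = -20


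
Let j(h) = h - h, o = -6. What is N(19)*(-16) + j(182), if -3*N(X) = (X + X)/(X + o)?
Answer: 608/39 ≈ 15.590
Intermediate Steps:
j(h) = 0
N(X) = -2*X/(3*(-6 + X)) (N(X) = -(X + X)/(3*(X - 6)) = -2*X/(3*(-6 + X)))
N(19)*(-16) + j(182) = -2*19/(-18 + 3*19)*(-16) + 0 = -2*19/(-18 + 57)*(-16) + 0 = -2*19/39*(-16) + 0 = -2*19*1/39*(-16) + 0 = -38/39*(-16) + 0 = 608/39 + 0 = 608/39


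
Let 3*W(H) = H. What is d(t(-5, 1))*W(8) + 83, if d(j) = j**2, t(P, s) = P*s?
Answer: 449/3 ≈ 149.67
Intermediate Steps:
W(H) = H/3
d(t(-5, 1))*W(8) + 83 = (-5*1)**2*((1/3)*8) + 83 = (-5)**2*(8/3) + 83 = 25*(8/3) + 83 = 200/3 + 83 = 449/3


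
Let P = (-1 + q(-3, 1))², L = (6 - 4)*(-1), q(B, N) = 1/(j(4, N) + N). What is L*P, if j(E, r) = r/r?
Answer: -½ ≈ -0.50000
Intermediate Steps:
j(E, r) = 1
q(B, N) = 1/(1 + N)
L = -2 (L = 2*(-1) = -2)
P = ¼ (P = (-1 + 1/(1 + 1))² = (-1 + 1/2)² = (-1 + ½)² = (-½)² = ¼ ≈ 0.25000)
L*P = -2*¼ = -½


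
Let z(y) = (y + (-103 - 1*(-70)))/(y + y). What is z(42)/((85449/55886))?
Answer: 27943/398762 ≈ 0.070074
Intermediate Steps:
z(y) = (-33 + y)/(2*y) (z(y) = (y + (-103 + 70))/((2*y)) = (y - 33)*(1/(2*y)) = (-33 + y)*(1/(2*y)) = (-33 + y)/(2*y))
z(42)/((85449/55886)) = ((½)*(-33 + 42)/42)/((85449/55886)) = ((½)*(1/42)*9)/((85449*(1/55886))) = 3/(28*(85449/55886)) = (3/28)*(55886/85449) = 27943/398762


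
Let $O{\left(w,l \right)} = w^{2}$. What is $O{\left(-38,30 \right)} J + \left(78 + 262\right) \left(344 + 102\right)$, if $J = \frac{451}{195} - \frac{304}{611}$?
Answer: $\frac{1413804428}{9165} \approx 1.5426 \cdot 10^{5}$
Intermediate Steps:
$J = \frac{16637}{9165}$ ($J = 451 \cdot \frac{1}{195} - \frac{304}{611} = \frac{451}{195} - \frac{304}{611} = \frac{16637}{9165} \approx 1.8153$)
$O{\left(-38,30 \right)} J + \left(78 + 262\right) \left(344 + 102\right) = \left(-38\right)^{2} \cdot \frac{16637}{9165} + \left(78 + 262\right) \left(344 + 102\right) = 1444 \cdot \frac{16637}{9165} + 340 \cdot 446 = \frac{24023828}{9165} + 151640 = \frac{1413804428}{9165}$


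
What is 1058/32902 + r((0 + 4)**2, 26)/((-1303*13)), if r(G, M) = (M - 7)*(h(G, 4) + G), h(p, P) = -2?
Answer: 4584765/278663489 ≈ 0.016453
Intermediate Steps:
r(G, M) = (-7 + M)*(-2 + G) (r(G, M) = (M - 7)*(-2 + G) = (-7 + M)*(-2 + G))
1058/32902 + r((0 + 4)**2, 26)/((-1303*13)) = 1058/32902 + (14 - 7*(0 + 4)**2 - 2*26 + (0 + 4)**2*26)/((-1303*13)) = 1058*(1/32902) + (14 - 7*4**2 - 52 + 4**2*26)/(-16939) = 529/16451 + (14 - 7*16 - 52 + 16*26)*(-1/16939) = 529/16451 + (14 - 112 - 52 + 416)*(-1/16939) = 529/16451 + 266*(-1/16939) = 529/16451 - 266/16939 = 4584765/278663489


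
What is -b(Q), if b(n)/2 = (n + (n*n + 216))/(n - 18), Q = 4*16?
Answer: -4376/23 ≈ -190.26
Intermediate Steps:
Q = 64
b(n) = 2*(216 + n + n**2)/(-18 + n) (b(n) = 2*((n + (n*n + 216))/(n - 18)) = 2*((n + (n**2 + 216))/(-18 + n)) = 2*((n + (216 + n**2))/(-18 + n)) = 2*((216 + n + n**2)/(-18 + n)) = 2*(216 + n + n**2)/(-18 + n))
-b(Q) = -2*(216 + 64 + 64**2)/(-18 + 64) = -2*(216 + 64 + 4096)/46 = -2*4376/46 = -1*4376/23 = -4376/23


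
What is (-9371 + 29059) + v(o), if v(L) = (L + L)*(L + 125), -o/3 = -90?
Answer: 232988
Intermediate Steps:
o = 270 (o = -3*(-90) = 270)
v(L) = 2*L*(125 + L) (v(L) = (2*L)*(125 + L) = 2*L*(125 + L))
(-9371 + 29059) + v(o) = (-9371 + 29059) + 2*270*(125 + 270) = 19688 + 2*270*395 = 19688 + 213300 = 232988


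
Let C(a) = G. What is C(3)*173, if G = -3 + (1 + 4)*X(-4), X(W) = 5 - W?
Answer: 7266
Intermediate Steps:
G = 42 (G = -3 + (1 + 4)*(5 - 1*(-4)) = -3 + 5*(5 + 4) = -3 + 5*9 = -3 + 45 = 42)
C(a) = 42
C(3)*173 = 42*173 = 7266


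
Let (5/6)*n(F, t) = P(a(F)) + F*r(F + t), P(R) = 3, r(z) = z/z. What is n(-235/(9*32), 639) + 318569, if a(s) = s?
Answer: 76457189/240 ≈ 3.1857e+5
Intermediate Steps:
r(z) = 1
n(F, t) = 18/5 + 6*F/5 (n(F, t) = 6*(3 + F*1)/5 = 6*(3 + F)/5 = 18/5 + 6*F/5)
n(-235/(9*32), 639) + 318569 = (18/5 + 6*(-235/(9*32))/5) + 318569 = (18/5 + 6*(-235/288)/5) + 318569 = (18/5 + 6*(-235*1/288)/5) + 318569 = (18/5 + (6/5)*(-235/288)) + 318569 = (18/5 - 47/48) + 318569 = 629/240 + 318569 = 76457189/240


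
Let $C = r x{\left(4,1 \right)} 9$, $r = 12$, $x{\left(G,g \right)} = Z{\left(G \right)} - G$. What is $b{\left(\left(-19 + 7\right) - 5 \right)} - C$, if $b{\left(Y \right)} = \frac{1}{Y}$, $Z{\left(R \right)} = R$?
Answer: $- \frac{1}{17} \approx -0.058824$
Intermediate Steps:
$x{\left(G,g \right)} = 0$ ($x{\left(G,g \right)} = G - G = 0$)
$C = 0$ ($C = 12 \cdot 0 \cdot 9 = 0 \cdot 9 = 0$)
$b{\left(\left(-19 + 7\right) - 5 \right)} - C = \frac{1}{\left(-19 + 7\right) - 5} - 0 = \frac{1}{-12 - 5} + 0 = \frac{1}{-17} + 0 = - \frac{1}{17} + 0 = - \frac{1}{17}$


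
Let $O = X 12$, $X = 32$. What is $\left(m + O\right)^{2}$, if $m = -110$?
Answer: $75076$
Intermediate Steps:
$O = 384$ ($O = 32 \cdot 12 = 384$)
$\left(m + O\right)^{2} = \left(-110 + 384\right)^{2} = 274^{2} = 75076$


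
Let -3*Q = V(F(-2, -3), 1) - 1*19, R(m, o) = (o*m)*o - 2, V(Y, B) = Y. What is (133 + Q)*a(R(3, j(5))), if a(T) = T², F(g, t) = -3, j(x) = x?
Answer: 2243509/3 ≈ 7.4784e+5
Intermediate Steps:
R(m, o) = -2 + m*o² (R(m, o) = (m*o)*o - 2 = m*o² - 2 = -2 + m*o²)
Q = 22/3 (Q = -(-3 - 1*19)/3 = -(-3 - 19)/3 = -⅓*(-22) = 22/3 ≈ 7.3333)
(133 + Q)*a(R(3, j(5))) = (133 + 22/3)*(-2 + 3*5²)² = 421*(-2 + 3*25)²/3 = 421*(-2 + 75)²/3 = (421/3)*73² = (421/3)*5329 = 2243509/3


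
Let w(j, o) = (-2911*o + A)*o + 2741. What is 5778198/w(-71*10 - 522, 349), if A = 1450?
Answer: -2889099/177026960 ≈ -0.016320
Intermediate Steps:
w(j, o) = 2741 + o*(1450 - 2911*o) (w(j, o) = (-2911*o + 1450)*o + 2741 = (1450 - 2911*o)*o + 2741 = o*(1450 - 2911*o) + 2741 = 2741 + o*(1450 - 2911*o))
5778198/w(-71*10 - 522, 349) = 5778198/(2741 - 2911*349² + 1450*349) = 5778198/(2741 - 2911*121801 + 506050) = 5778198/(2741 - 354562711 + 506050) = 5778198/(-354053920) = 5778198*(-1/354053920) = -2889099/177026960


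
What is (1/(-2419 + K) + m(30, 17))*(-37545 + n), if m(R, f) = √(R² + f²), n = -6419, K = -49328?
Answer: 43964/51747 - 43964*√1189 ≈ -1.5160e+6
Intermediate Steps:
(1/(-2419 + K) + m(30, 17))*(-37545 + n) = (1/(-2419 - 49328) + √(30² + 17²))*(-37545 - 6419) = (1/(-51747) + √(900 + 289))*(-43964) = (-1/51747 + √1189)*(-43964) = 43964/51747 - 43964*√1189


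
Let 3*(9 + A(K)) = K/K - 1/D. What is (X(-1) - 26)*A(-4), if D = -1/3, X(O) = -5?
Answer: 713/3 ≈ 237.67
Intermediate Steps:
D = -⅓ (D = -1*⅓ = -⅓ ≈ -0.33333)
A(K) = -23/3 (A(K) = -9 + (K/K - 1/(-⅓))/3 = -9 + (1 - 1*(-3))/3 = -9 + (1 + 3)/3 = -9 + (⅓)*4 = -9 + 4/3 = -23/3)
(X(-1) - 26)*A(-4) = (-5 - 26)*(-23/3) = -31*(-23/3) = 713/3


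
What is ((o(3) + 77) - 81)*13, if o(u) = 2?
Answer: -26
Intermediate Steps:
((o(3) + 77) - 81)*13 = ((2 + 77) - 81)*13 = (79 - 81)*13 = -2*13 = -26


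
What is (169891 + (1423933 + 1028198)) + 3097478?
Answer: 5719500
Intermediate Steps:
(169891 + (1423933 + 1028198)) + 3097478 = (169891 + 2452131) + 3097478 = 2622022 + 3097478 = 5719500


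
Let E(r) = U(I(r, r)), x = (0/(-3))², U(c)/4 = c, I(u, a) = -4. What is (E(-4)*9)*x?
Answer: 0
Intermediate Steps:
U(c) = 4*c
x = 0 (x = (0*(-⅓))² = 0² = 0)
E(r) = -16 (E(r) = 4*(-4) = -16)
(E(-4)*9)*x = -16*9*0 = -144*0 = 0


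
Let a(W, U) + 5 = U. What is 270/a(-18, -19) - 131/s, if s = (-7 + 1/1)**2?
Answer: -134/9 ≈ -14.889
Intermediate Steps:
a(W, U) = -5 + U
s = 36 (s = (-7 + 1)**2 = (-6)**2 = 36)
270/a(-18, -19) - 131/s = 270/(-5 - 19) - 131/36 = 270/(-24) - 131*1/36 = 270*(-1/24) - 131/36 = -45/4 - 131/36 = -134/9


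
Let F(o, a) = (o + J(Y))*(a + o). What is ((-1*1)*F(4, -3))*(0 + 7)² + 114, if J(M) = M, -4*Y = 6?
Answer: -17/2 ≈ -8.5000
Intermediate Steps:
Y = -3/2 (Y = -¼*6 = -3/2 ≈ -1.5000)
F(o, a) = (-3/2 + o)*(a + o) (F(o, a) = (o - 3/2)*(a + o) = (-3/2 + o)*(a + o))
((-1*1)*F(4, -3))*(0 + 7)² + 114 = ((-1*1)*(4² - 3/2*(-3) - 3/2*4 - 3*4))*(0 + 7)² + 114 = -(16 + 9/2 - 6 - 12)*7² + 114 = -1*5/2*49 + 114 = -5/2*49 + 114 = -245/2 + 114 = -17/2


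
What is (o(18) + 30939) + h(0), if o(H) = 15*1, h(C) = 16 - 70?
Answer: 30900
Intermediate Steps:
h(C) = -54
o(H) = 15
(o(18) + 30939) + h(0) = (15 + 30939) - 54 = 30954 - 54 = 30900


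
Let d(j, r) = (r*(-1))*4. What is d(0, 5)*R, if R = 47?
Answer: -940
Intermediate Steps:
d(j, r) = -4*r (d(j, r) = -r*4 = -4*r)
d(0, 5)*R = -4*5*47 = -20*47 = -940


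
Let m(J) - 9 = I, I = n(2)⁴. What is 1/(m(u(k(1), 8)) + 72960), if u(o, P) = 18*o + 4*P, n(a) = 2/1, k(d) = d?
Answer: 1/72985 ≈ 1.3701e-5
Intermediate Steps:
n(a) = 2 (n(a) = 2*1 = 2)
u(o, P) = 4*P + 18*o
I = 16 (I = 2⁴ = 16)
m(J) = 25 (m(J) = 9 + 16 = 25)
1/(m(u(k(1), 8)) + 72960) = 1/(25 + 72960) = 1/72985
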